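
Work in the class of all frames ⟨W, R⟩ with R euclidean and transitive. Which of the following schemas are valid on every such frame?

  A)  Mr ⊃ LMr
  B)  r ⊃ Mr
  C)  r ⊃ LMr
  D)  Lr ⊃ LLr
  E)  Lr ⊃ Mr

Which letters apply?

(A) Mr ⊃ LMr is axiom 5; it is valid on a frame exactly when R is euclidean. Every such R is euclidean, so valid.
(B) r ⊃ Mr is the dual of axiom T; it is valid on a frame exactly when R is reflexive. Such an R need not be reflexive, so not valid.
(C) r ⊃ LMr is axiom B; it is valid on a frame exactly when R is symmetric. Such an R need not be symmetric, so not valid.
(D) Lr ⊃ LLr is axiom 4; it is valid on a frame exactly when R is transitive. Every such R is transitive, so valid.
(E) Lr ⊃ Mr (axiom D) characterises the serial frames. Such an R need not be serial — not valid.

A, D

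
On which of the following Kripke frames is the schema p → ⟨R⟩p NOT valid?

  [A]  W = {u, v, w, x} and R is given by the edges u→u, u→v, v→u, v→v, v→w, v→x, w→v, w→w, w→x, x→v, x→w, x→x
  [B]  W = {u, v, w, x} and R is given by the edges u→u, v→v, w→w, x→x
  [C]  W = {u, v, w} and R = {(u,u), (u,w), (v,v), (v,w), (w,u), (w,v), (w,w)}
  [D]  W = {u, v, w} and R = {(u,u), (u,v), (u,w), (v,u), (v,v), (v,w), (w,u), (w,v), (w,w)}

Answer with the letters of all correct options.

none

The schema p → ⟨R⟩p is the dual of axiom T; it is valid on a frame iff R is reflexive.
(A) R is reflexive (each world relates to itself), so the schema is valid here.
(B) R is reflexive (each world relates to itself), so the schema is valid here.
(C) R is reflexive (each world relates to itself), so the schema is valid here.
(D) R is reflexive (each world relates to itself), so the schema is valid here.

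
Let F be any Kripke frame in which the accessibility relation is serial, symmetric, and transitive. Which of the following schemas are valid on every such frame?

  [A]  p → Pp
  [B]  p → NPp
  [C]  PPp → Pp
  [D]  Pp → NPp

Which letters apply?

A serial symmetric transitive relation is reflexive (take any v with uRv; symmetry gives vRu and transitivity gives uRu), hence an equivalence relation.
(A) p → Pp is the dual of axiom T, which corresponds to reflexivity. Every such R is reflexive — valid.
(B) p → NPp is axiom B; it is valid on a frame exactly when R is symmetric. Every such R is symmetric, so valid.
(C) PPp → Pp (the dual of axiom 4) characterises the transitive frames. Every such R is transitive — valid.
(D) Pp → NPp is axiom 5, which corresponds to the euclidean property. Every such R is euclidean — valid.

A, B, C, D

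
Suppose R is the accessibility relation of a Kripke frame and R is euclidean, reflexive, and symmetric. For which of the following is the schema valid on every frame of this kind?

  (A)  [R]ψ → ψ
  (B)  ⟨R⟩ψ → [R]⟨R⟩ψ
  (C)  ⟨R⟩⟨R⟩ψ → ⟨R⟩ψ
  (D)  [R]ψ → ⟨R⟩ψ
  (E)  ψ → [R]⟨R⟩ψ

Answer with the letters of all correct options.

A, B, C, D, E

A relation that is euclidean, reflexive, and symmetric is also serial and transitive.
(A) [R]ψ → ψ is axiom T, which corresponds to reflexivity. Every such R is reflexive — valid.
(B) ⟨R⟩ψ → [R]⟨R⟩ψ is axiom 5, which corresponds to the euclidean property. Every such R is euclidean — valid.
(C) the dual of axiom 4: valid iff R is transitive. Every such R is transitive — valid.
(D) [R]ψ → ⟨R⟩ψ is axiom D; it is valid on a frame exactly when R is serial. Every such R is serial, so valid.
(E) ψ → [R]⟨R⟩ψ (axiom B) characterises the symmetric frames. Every such R is symmetric — valid.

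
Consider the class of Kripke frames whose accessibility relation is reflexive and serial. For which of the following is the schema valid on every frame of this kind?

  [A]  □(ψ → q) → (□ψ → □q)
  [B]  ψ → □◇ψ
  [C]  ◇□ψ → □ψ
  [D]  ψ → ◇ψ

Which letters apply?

(A) □(ψ → q) → (□ψ → □q) is axiom K, valid on every Kripke frame — valid.
(B) ψ → □◇ψ (axiom B) characterises the symmetric frames. Such an R need not be symmetric — not valid.
(C) ◇□ψ → □ψ (the dual of axiom 5) characterises the euclidean frames. Such an R need not be euclidean — not valid.
(D) ψ → ◇ψ (the dual of axiom T) characterises the reflexive frames. Every such R is reflexive — valid.

A, D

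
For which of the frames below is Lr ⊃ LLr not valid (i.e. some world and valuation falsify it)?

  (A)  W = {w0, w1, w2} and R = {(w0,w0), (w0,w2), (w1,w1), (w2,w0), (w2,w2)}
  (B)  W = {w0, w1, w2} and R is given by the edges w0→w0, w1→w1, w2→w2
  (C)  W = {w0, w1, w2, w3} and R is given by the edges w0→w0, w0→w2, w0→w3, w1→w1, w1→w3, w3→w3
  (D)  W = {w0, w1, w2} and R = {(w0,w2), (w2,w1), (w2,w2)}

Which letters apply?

D

The schema Lr ⊃ LLr is axiom 4; it is valid on a frame iff R is transitive.
(A) R is transitive (R is closed under composition), so the schema is valid here.
(B) R is transitive (R is closed under composition), so the schema is valid here.
(C) R is transitive (R is closed under composition), so the schema is valid here.
(D) R is not transitive (w0 R w2 and w2 R w1 but not w0 R w1), so the schema fails here.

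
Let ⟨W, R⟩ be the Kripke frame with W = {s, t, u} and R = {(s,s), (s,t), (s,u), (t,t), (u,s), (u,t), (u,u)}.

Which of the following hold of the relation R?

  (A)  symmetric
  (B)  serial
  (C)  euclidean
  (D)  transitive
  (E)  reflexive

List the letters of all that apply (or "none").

(A) not symmetric: s R t but not t R s.
(B) serial: every world has an R-successor.
(C) not euclidean: s R t and s R s but not t R s.
(D) transitive: R is closed under composition.
(E) reflexive: each world relates to itself.

B, D, E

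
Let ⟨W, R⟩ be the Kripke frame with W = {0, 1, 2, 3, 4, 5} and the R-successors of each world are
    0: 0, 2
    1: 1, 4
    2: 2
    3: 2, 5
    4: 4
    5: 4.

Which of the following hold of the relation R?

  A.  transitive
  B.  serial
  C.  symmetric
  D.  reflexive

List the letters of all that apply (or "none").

B

(A) not transitive: 3 R 5 and 5 R 4 but not 3 R 4.
(B) serial: every world has an R-successor.
(C) not symmetric: 0 R 2 but not 2 R 0.
(D) not reflexive: not 3 R 3.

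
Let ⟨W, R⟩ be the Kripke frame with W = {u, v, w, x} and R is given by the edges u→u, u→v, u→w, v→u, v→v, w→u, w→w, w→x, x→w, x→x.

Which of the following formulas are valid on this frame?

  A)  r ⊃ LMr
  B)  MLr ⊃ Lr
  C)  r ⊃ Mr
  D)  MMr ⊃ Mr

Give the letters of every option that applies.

R is reflexive: each world relates to itself.
R is symmetric: every R-edge is matched by its reverse.
R is not transitive: u R w and w R x but not u R x.
R is not euclidean: u R v and u R w but not v R w.
(A) r ⊃ LMr (axiom B) characterises the symmetric frames. R is symmetric — valid.
(B) MLr ⊃ Lr is the dual of axiom 5; it is valid on a frame exactly when R is euclidean. R is not euclidean, so not valid.
(C) r ⊃ Mr (the dual of axiom T) characterises the reflexive frames. R is reflexive — valid.
(D) MMr ⊃ Mr is the dual of axiom 4, which corresponds to transitivity. R is not transitive — not valid.

A, C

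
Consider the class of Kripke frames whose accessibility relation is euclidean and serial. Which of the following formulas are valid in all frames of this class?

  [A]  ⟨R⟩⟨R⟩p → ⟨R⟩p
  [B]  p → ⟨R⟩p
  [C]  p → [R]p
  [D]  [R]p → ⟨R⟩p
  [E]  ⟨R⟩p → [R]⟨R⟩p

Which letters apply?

(A) ⟨R⟩⟨R⟩p → ⟨R⟩p is the dual of axiom 4, which corresponds to transitivity. Such an R need not be transitive — not valid.
(B) p → ⟨R⟩p is the dual of axiom T, which corresponds to reflexivity. Such an R need not be reflexive — not valid.
(C) p → [R]p (equivalent to ◇p→p) corresponds to R being a subset of the identity. Such an R need not be a subset of the identity, so not valid.
(D) [R]p → ⟨R⟩p (axiom D) characterises the serial frames. Every such R is serial — valid.
(E) ⟨R⟩p → [R]⟨R⟩p is axiom 5; it is valid on a frame exactly when R is euclidean. Every such R is euclidean, so valid.

D, E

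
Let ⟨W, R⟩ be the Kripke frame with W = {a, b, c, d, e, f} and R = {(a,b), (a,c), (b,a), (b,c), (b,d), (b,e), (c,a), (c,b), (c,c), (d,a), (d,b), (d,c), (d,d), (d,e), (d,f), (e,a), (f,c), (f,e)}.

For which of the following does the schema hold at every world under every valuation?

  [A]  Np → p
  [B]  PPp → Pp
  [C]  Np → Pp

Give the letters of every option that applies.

C

R is not reflexive: not a R a.
R is not transitive: a R b and b R a but not a R a.
R is serial: every world has an R-successor.
(A) Np → p is axiom T; it is valid on a frame exactly when R is reflexive. R is not reflexive, so not valid.
(B) PPp → Pp is the dual of axiom 4, which corresponds to transitivity. R is not transitive — not valid.
(C) Np → Pp is axiom D, which corresponds to seriality. R is serial — valid.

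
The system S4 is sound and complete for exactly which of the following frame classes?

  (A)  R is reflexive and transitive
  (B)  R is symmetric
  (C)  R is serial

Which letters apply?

(A) S4 is sound and complete for exactly this class.
(B) this class determines KB, not S4.
(C) this class determines D, not S4.

A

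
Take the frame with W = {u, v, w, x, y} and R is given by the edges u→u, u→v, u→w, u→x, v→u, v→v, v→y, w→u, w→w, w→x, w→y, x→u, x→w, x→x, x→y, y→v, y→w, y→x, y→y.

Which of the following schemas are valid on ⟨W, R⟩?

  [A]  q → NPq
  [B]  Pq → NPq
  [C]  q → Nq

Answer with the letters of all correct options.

R is symmetric: every R-edge is matched by its reverse.
R is not euclidean: u R v and u R w but not v R w.
R is not a subset of the identity: u R v with u ≠ v.
(A) axiom B: valid iff R is symmetric. R is symmetric — valid.
(B) Pq → NPq is axiom 5, which corresponds to the euclidean property. R is not euclidean — not valid.
(C) q → Nq is equivalent to ◇p→p; it holds exactly when R ⊆ identity. Here R ⊄ identity — not valid.

A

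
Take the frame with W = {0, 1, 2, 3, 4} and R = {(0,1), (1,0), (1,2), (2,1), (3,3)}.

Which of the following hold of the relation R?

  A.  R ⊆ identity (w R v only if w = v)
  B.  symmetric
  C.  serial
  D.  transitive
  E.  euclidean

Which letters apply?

B

(A) not ⊆ identity: 0 R 1 with 0 ≠ 1.
(B) symmetric: every R-edge is matched by its reverse.
(C) not serial: 4 has no R-successor.
(D) not transitive: 0 R 1 and 1 R 0 but not 0 R 0.
(E) not euclidean: 1 R 0 and 1 R 2 but not 0 R 2.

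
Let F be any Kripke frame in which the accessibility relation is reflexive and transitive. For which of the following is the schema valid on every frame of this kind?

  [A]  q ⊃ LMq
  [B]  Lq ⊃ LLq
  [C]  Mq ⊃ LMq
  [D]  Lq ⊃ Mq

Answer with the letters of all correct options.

Reflexive relations are serial.
(A) q ⊃ LMq is axiom B, which corresponds to symmetry. Such an R need not be symmetric — not valid.
(B) Lq ⊃ LLq (axiom 4) characterises the transitive frames. Every such R is transitive — valid.
(C) Mq ⊃ LMq is axiom 5; it is valid on a frame exactly when R is euclidean. Such an R need not be euclidean, so not valid.
(D) Lq ⊃ Mq is axiom D; it is valid on a frame exactly when R is serial. Every such R is serial, so valid.

B, D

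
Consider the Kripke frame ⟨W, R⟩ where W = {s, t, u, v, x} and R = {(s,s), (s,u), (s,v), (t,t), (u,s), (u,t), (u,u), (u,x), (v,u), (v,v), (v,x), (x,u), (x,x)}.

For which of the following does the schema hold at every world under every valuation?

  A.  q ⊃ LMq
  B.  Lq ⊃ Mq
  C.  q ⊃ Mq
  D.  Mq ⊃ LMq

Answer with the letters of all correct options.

B, C

R is reflexive: each world relates to itself.
R is not symmetric: s R v but not v R s.
R is not euclidean: s R u and s R v but not u R v.
R is serial: every world has an R-successor.
(A) q ⊃ LMq is axiom B, which corresponds to symmetry. R is not symmetric — not valid.
(B) Lq ⊃ Mq (axiom D) characterises the serial frames. R is serial — valid.
(C) q ⊃ Mq is the dual of axiom T, which corresponds to reflexivity. R is reflexive — valid.
(D) Mq ⊃ LMq is axiom 5; it is valid on a frame exactly when R is euclidean. R is not euclidean, so not valid.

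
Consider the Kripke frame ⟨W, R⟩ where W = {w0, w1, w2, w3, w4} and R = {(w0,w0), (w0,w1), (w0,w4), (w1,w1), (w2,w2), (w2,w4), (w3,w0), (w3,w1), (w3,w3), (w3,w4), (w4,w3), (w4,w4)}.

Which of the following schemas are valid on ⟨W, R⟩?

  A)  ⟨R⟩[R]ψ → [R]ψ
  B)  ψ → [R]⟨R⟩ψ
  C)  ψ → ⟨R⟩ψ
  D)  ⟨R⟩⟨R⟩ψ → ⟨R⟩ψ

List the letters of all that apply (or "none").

R is reflexive: each world relates to itself.
R is not symmetric: w0 R w1 but not w1 R w0.
R is not transitive: w0 R w4 and w4 R w3 but not w0 R w3.
R is not euclidean: w0 R w1 and w0 R w0 but not w1 R w0.
(A) ⟨R⟩[R]ψ → [R]ψ is the dual of axiom 5, which corresponds to the euclidean property. R is not euclidean — not valid.
(B) ψ → [R]⟨R⟩ψ is axiom B, which corresponds to symmetry. R is not symmetric — not valid.
(C) ψ → ⟨R⟩ψ is the dual of axiom T, which corresponds to reflexivity. R is reflexive — valid.
(D) ⟨R⟩⟨R⟩ψ → ⟨R⟩ψ is the dual of axiom 4; it is valid on a frame exactly when R is transitive. R is not transitive, so not valid.

C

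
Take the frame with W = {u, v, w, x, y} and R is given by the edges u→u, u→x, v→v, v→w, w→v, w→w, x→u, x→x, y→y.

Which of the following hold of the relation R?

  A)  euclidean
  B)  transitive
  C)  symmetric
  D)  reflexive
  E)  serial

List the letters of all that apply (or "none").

(A) euclidean: any two R-successors of the same world are R-related.
(B) transitive: R is closed under composition.
(C) symmetric: every R-edge is matched by its reverse.
(D) reflexive: each world relates to itself.
(E) serial: every world has an R-successor.

A, B, C, D, E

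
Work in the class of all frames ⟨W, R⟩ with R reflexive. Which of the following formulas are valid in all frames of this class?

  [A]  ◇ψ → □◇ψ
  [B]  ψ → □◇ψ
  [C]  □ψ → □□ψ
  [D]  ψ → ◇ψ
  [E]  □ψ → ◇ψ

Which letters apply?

A reflexive relation is serial.
(A) ◇ψ → □◇ψ (axiom 5) characterises the euclidean frames. Such an R need not be euclidean — not valid.
(B) ψ → □◇ψ is axiom B; it is valid on a frame exactly when R is symmetric. Such an R need not be symmetric, so not valid.
(C) □ψ → □□ψ is axiom 4, which corresponds to transitivity. Such an R need not be transitive — not valid.
(D) ψ → ◇ψ is the dual of axiom T; it is valid on a frame exactly when R is reflexive. Every such R is reflexive, so valid.
(E) □ψ → ◇ψ (axiom D) characterises the serial frames. Every such R is serial — valid.

D, E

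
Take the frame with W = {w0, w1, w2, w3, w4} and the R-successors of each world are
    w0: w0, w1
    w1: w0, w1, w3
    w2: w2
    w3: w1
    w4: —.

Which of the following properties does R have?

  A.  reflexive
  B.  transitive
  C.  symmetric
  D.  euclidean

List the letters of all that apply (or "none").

C

(A) not reflexive: not w3 R w3.
(B) not transitive: w0 R w1 and w1 R w3 but not w0 R w3.
(C) symmetric: every R-edge is matched by its reverse.
(D) not euclidean: w1 R w0 and w1 R w3 but not w0 R w3.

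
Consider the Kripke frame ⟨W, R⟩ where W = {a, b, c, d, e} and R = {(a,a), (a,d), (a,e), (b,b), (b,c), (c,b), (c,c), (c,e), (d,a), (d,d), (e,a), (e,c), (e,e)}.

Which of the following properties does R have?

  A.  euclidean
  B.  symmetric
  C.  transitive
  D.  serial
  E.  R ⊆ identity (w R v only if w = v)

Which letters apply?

(A) not euclidean: a R d and a R e but not d R e.
(B) symmetric: every R-edge is matched by its reverse.
(C) not transitive: a R e and e R c but not a R c.
(D) serial: every world has an R-successor.
(E) not ⊆ identity: a R d with a ≠ d.

B, D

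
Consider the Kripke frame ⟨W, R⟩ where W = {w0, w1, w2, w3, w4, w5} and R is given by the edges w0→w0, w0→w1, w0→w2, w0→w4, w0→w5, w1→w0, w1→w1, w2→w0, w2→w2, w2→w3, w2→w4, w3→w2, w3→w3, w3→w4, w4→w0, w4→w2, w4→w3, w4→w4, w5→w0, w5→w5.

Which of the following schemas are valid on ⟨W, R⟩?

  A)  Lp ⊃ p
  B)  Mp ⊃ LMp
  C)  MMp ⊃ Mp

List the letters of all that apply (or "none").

R is reflexive: each world relates to itself.
R is not transitive: w0 R w2 and w2 R w3 but not w0 R w3.
R is not euclidean: w0 R w1 and w0 R w2 but not w1 R w2.
(A) axiom T: valid iff R is reflexive. R is reflexive — valid.
(B) axiom 5: valid iff R is euclidean. R is not euclidean — not valid.
(C) MMp ⊃ Mp (the dual of axiom 4) characterises the transitive frames. R is not transitive — not valid.

A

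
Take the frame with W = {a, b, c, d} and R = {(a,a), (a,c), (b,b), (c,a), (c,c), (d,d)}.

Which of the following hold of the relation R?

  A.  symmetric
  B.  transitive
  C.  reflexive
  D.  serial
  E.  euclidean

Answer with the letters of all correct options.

(A) symmetric: every R-edge is matched by its reverse.
(B) transitive: R is closed under composition.
(C) reflexive: each world relates to itself.
(D) serial: every world has an R-successor.
(E) euclidean: any two R-successors of the same world are R-related.

A, B, C, D, E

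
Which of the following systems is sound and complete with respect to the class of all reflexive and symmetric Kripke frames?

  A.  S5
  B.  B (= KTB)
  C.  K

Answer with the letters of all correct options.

B

(A) S5 is determined by the class of reflexive, symmetric, and transitive frames.
(B) B (= KTB) is determined by exactly this class.
(C) K is determined by the class of arbitrary frames.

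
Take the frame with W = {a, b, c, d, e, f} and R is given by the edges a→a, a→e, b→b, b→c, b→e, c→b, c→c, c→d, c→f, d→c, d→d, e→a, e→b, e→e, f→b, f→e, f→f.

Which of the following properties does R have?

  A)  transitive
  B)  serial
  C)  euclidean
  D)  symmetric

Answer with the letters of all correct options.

B

(A) not transitive: a R e and e R b but not a R b.
(B) serial: every world has an R-successor.
(C) not euclidean: b R c and b R e but not c R e.
(D) not symmetric: c R f but not f R c.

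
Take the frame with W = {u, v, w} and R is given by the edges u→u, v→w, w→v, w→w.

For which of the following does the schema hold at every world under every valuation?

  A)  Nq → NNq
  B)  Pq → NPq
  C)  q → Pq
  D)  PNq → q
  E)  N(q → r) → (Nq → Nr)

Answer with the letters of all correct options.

R is not reflexive: not v R v.
R is symmetric: every R-edge is matched by its reverse.
R is not transitive: v R w and w R v but not v R v.
R is not euclidean: w R v and w R v but not v R v.
(A) Nq → NNq is axiom 4, which corresponds to transitivity. R is not transitive — not valid.
(B) Pq → NPq is axiom 5; it is valid on a frame exactly when R is euclidean. R is not euclidean, so not valid.
(C) q → Pq is the dual of axiom T, which corresponds to reflexivity. R is not reflexive — not valid.
(D) PNq → q is the dual of axiom B, which corresponds to symmetry. R is symmetric — valid.
(E) N(q → r) → (Nq → Nr) is the K axiom; it holds on all frames — valid.

D, E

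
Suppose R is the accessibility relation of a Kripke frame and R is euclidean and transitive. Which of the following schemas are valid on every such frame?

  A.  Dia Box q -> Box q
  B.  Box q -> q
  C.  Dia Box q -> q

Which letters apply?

A

(A) Dia Box q -> Box q (the dual of axiom 5) characterises the euclidean frames. Every such R is euclidean — valid.
(B) Box q -> q is axiom T, which corresponds to reflexivity. Such an R need not be reflexive — not valid.
(C) the dual of axiom B: valid iff R is symmetric. Such an R need not be symmetric — not valid.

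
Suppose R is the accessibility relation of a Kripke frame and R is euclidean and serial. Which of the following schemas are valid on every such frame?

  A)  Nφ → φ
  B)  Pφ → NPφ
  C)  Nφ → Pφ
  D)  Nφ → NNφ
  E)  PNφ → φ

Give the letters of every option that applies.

(A) axiom T: valid iff R is reflexive. Such an R need not be reflexive — not valid.
(B) Pφ → NPφ is axiom 5, which corresponds to the euclidean property. Every such R is euclidean — valid.
(C) Nφ → Pφ is axiom D; it is valid on a frame exactly when R is serial. Every such R is serial, so valid.
(D) Nφ → NNφ is axiom 4, which corresponds to transitivity. Such an R need not be transitive — not valid.
(E) the dual of axiom B: valid iff R is symmetric. Such an R need not be symmetric — not valid.

B, C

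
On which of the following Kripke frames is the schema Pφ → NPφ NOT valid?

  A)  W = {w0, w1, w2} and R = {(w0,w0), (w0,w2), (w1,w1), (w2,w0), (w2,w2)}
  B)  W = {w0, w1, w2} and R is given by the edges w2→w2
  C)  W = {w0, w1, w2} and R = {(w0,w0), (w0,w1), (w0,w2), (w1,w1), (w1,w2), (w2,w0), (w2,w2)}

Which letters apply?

The schema Pφ → NPφ is axiom 5; it is valid on a frame iff R is euclidean.
(A) R is euclidean (any two R-successors of the same world are R-related), so the schema is valid here.
(B) R is euclidean (any two R-successors of the same world are R-related), so the schema is valid here.
(C) R is not euclidean (w0 R w1 and w0 R w0 but not w1 R w0), so the schema fails here.

C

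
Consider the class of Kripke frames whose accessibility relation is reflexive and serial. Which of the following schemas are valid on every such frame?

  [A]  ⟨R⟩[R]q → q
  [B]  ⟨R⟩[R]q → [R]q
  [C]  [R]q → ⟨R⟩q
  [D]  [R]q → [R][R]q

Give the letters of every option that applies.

C

(A) ⟨R⟩[R]q → q is the dual of axiom B; it is valid on a frame exactly when R is symmetric. Such an R need not be symmetric, so not valid.
(B) the dual of axiom 5: valid iff R is euclidean. Such an R need not be euclidean — not valid.
(C) axiom D: valid iff R is serial. Every such R is serial — valid.
(D) axiom 4: valid iff R is transitive. Such an R need not be transitive — not valid.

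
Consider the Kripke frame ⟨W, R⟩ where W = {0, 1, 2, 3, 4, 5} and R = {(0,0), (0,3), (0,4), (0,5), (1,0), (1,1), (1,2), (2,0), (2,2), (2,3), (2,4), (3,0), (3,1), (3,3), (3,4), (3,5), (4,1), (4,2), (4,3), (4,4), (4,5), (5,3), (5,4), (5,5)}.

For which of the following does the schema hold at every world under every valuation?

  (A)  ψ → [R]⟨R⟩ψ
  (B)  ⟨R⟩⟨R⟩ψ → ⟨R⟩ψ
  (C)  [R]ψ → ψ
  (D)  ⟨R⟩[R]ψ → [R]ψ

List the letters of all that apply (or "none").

R is reflexive: each world relates to itself.
R is not symmetric: 0 R 4 but not 4 R 0.
R is not transitive: 0 R 3 and 3 R 1 but not 0 R 1.
R is not euclidean: 0 R 4 and 0 R 0 but not 4 R 0.
(A) ψ → [R]⟨R⟩ψ is axiom B, which corresponds to symmetry. R is not symmetric — not valid.
(B) ⟨R⟩⟨R⟩ψ → ⟨R⟩ψ is the dual of axiom 4, which corresponds to transitivity. R is not transitive — not valid.
(C) axiom T: valid iff R is reflexive. R is reflexive — valid.
(D) the dual of axiom 5: valid iff R is euclidean. R is not euclidean — not valid.

C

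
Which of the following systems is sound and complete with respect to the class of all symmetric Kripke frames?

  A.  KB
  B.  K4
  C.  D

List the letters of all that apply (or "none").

(A) KB is determined by exactly this class.
(B) K4 is determined by the class of transitive frames.
(C) D is determined by the class of serial frames.

A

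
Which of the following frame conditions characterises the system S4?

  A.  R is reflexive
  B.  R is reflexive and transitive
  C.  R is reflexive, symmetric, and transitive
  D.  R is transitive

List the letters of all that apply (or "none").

(A) this class determines T (= KT), not S4.
(B) S4 is sound and complete for exactly this class.
(C) this class determines S5, not S4.
(D) this class determines K4, not S4.

B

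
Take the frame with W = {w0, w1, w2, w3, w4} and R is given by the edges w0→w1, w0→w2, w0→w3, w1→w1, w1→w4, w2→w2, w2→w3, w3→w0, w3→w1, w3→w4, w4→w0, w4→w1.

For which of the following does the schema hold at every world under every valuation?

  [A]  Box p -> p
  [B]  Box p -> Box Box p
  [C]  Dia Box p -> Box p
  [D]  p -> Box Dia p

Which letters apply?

R is not reflexive: not w0 R w0.
R is not symmetric: w0 R w1 but not w1 R w0.
R is not transitive: w0 R w1 and w1 R w4 but not w0 R w4.
R is not euclidean: w0 R w1 and w0 R w2 but not w1 R w2.
(A) Box p -> p (axiom T) characterises the reflexive frames. R is not reflexive — not valid.
(B) axiom 4: valid iff R is transitive. R is not transitive — not valid.
(C) Dia Box p -> Box p (the dual of axiom 5) characterises the euclidean frames. R is not euclidean — not valid.
(D) p -> Box Dia p (axiom B) characterises the symmetric frames. R is not symmetric — not valid.

none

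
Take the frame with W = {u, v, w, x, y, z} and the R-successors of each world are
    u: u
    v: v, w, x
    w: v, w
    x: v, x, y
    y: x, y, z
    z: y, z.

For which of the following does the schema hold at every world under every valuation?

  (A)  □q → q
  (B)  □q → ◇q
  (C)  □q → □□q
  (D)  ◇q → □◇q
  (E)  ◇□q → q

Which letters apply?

A, B, E

R is reflexive: each world relates to itself.
R is symmetric: every R-edge is matched by its reverse.
R is not transitive: v R x and x R y but not v R y.
R is not euclidean: v R w and v R x but not w R x.
R is serial: every world has an R-successor.
(A) □q → q is axiom T; it is valid on a frame exactly when R is reflexive. R is reflexive, so valid.
(B) □q → ◇q is axiom D, which corresponds to seriality. R is serial — valid.
(C) axiom 4: valid iff R is transitive. R is not transitive — not valid.
(D) ◇q → □◇q is axiom 5, which corresponds to the euclidean property. R is not euclidean — not valid.
(E) ◇□q → q is the dual of axiom B; it is valid on a frame exactly when R is symmetric. R is symmetric, so valid.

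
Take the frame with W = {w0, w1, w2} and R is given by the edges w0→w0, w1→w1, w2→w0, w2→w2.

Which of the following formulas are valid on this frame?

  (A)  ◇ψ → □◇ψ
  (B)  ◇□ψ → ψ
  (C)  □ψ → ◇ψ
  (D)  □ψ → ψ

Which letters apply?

R is reflexive: each world relates to itself.
R is not symmetric: w2 R w0 but not w0 R w2.
R is not euclidean: w2 R w0 and w2 R w2 but not w0 R w2.
R is serial: every world has an R-successor.
(A) ◇ψ → □◇ψ (axiom 5) characterises the euclidean frames. R is not euclidean — not valid.
(B) ◇□ψ → ψ (the dual of axiom B) characterises the symmetric frames. R is not symmetric — not valid.
(C) □ψ → ◇ψ is axiom D; it is valid on a frame exactly when R is serial. R is serial, so valid.
(D) □ψ → ψ is axiom T, which corresponds to reflexivity. R is reflexive — valid.

C, D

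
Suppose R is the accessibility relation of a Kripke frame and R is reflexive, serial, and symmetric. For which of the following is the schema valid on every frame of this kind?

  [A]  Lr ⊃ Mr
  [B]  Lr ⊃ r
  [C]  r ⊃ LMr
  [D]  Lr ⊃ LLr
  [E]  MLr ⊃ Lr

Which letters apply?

(A) Lr ⊃ Mr (axiom D) characterises the serial frames. Every such R is serial — valid.
(B) Lr ⊃ r is axiom T, which corresponds to reflexivity. Every such R is reflexive — valid.
(C) r ⊃ LMr is axiom B, which corresponds to symmetry. Every such R is symmetric — valid.
(D) Lr ⊃ LLr is axiom 4, which corresponds to transitivity. Such an R need not be transitive — not valid.
(E) MLr ⊃ Lr (the dual of axiom 5) characterises the euclidean frames. Such an R need not be euclidean — not valid.

A, B, C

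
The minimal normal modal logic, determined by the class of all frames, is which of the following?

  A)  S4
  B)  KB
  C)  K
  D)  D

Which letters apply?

(A) S4 is determined by the class of reflexive and transitive frames.
(B) KB is determined by the class of symmetric frames.
(C) K is determined by exactly this class.
(D) D is determined by the class of serial frames.

C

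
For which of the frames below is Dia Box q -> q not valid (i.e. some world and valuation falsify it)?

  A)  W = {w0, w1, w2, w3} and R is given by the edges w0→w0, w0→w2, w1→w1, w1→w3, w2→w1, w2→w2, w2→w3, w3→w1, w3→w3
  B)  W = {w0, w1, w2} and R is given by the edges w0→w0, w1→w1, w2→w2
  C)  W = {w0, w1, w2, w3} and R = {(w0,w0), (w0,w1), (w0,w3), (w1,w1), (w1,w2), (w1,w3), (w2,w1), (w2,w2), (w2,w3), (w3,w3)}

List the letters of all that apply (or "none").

A, C

The schema Dia Box q -> q is the dual of axiom B; it is valid on a frame iff R is symmetric.
(A) R is not symmetric (w0 R w2 but not w2 R w0), so the schema fails here.
(B) R is symmetric (every R-edge is matched by its reverse), so the schema is valid here.
(C) R is not symmetric (w0 R w1 but not w1 R w0), so the schema fails here.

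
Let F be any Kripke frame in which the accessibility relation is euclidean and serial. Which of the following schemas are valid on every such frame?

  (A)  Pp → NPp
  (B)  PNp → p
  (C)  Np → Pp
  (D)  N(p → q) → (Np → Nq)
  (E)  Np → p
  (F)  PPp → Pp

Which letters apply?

A, C, D

(A) Pp → NPp is axiom 5; it is valid on a frame exactly when R is euclidean. Every such R is euclidean, so valid.
(B) PNp → p (the dual of axiom B) characterises the symmetric frames. Such an R need not be symmetric — not valid.
(C) Np → Pp is axiom D; it is valid on a frame exactly when R is serial. Every such R is serial, so valid.
(D) N(p → q) → (Np → Nq) is the K axiom; it holds on all frames — valid.
(E) axiom T: valid iff R is reflexive. Such an R need not be reflexive — not valid.
(F) PPp → Pp is the dual of axiom 4; it is valid on a frame exactly when R is transitive. Such an R need not be transitive, so not valid.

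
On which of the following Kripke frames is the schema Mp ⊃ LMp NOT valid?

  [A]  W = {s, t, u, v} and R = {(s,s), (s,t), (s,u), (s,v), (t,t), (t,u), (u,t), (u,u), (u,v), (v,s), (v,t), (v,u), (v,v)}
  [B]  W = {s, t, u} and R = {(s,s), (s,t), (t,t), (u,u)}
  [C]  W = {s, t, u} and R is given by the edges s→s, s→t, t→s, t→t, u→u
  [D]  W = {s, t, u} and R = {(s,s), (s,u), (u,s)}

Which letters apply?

A, B, D

The schema Mp ⊃ LMp is axiom 5; it is valid on a frame iff R is euclidean.
(A) R is not euclidean (s R t and s R s but not t R s), so the schema fails here.
(B) R is not euclidean (s R t and s R s but not t R s), so the schema fails here.
(C) R is euclidean (any two R-successors of the same world are R-related), so the schema is valid here.
(D) R is not euclidean (s R u and s R u but not u R u), so the schema fails here.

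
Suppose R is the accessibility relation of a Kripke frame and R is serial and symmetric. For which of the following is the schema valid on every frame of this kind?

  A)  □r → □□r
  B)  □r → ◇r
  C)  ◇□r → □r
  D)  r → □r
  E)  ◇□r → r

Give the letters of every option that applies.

(A) axiom 4: valid iff R is transitive. Such an R need not be transitive — not valid.
(B) □r → ◇r is axiom D, which corresponds to seriality. Every such R is serial — valid.
(C) ◇□r → □r is the dual of axiom 5; it is valid on a frame exactly when R is euclidean. Such an R need not be euclidean, so not valid.
(D) r → □r (equivalent to ◇p→p) corresponds to R being a subset of the identity. Such an R need not be a subset of the identity, so not valid.
(E) the dual of axiom B: valid iff R is symmetric. Every such R is symmetric — valid.

B, E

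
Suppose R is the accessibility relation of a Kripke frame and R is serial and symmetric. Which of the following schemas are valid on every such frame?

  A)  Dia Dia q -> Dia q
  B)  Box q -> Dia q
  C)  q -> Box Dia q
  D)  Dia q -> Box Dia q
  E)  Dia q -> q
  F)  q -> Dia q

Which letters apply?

(A) Dia Dia q -> Dia q is the dual of axiom 4, which corresponds to transitivity. Such an R need not be transitive — not valid.
(B) Box q -> Dia q is axiom D, which corresponds to seriality. Every such R is serial — valid.
(C) q -> Box Dia q is axiom B, which corresponds to symmetry. Every such R is symmetric — valid.
(D) axiom 5: valid iff R is euclidean. Such an R need not be euclidean — not valid.
(E) Dia q -> q is the converse of T; it holds exactly when R ⊆ identity. Such an R need not be a subset of the identity — not valid.
(F) q -> Dia q (the dual of axiom T) characterises the reflexive frames. Such an R need not be reflexive — not valid.

B, C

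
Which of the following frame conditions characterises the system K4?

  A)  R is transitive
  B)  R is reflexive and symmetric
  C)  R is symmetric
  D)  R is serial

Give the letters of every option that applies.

(A) K4 is sound and complete for exactly this class.
(B) this class determines B (= KTB), not K4.
(C) this class determines KB, not K4.
(D) this class determines D, not K4.

A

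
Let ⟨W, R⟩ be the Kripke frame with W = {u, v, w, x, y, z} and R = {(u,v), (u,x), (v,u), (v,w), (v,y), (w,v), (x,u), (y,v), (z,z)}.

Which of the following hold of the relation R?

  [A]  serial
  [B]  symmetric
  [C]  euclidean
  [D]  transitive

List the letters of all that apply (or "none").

(A) serial: every world has an R-successor.
(B) symmetric: every R-edge is matched by its reverse.
(C) not euclidean: u R v and u R x but not v R x.
(D) not transitive: u R v and v R u but not u R u.

A, B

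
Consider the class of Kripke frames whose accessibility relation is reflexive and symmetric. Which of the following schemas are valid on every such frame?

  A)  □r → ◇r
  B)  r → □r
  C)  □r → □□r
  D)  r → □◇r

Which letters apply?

A, D

Reflexive relations are serial.
(A) □r → ◇r is axiom D; it is valid on a frame exactly when R is serial. Every such R is serial, so valid.
(B) r → □r is valid only on frames where every R-edge is a self-loop. Such an R need not be a subset of the identity — not valid.
(C) □r → □□r (axiom 4) characterises the transitive frames. Such an R need not be transitive — not valid.
(D) r → □◇r is axiom B, which corresponds to symmetry. Every such R is symmetric — valid.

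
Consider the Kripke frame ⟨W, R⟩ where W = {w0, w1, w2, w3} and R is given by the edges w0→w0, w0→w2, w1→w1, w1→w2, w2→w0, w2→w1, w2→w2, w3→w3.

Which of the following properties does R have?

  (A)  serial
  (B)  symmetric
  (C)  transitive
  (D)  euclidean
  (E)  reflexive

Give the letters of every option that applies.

(A) serial: every world has an R-successor.
(B) symmetric: every R-edge is matched by its reverse.
(C) not transitive: w0 R w2 and w2 R w1 but not w0 R w1.
(D) not euclidean: w2 R w0 and w2 R w1 but not w0 R w1.
(E) reflexive: each world relates to itself.

A, B, E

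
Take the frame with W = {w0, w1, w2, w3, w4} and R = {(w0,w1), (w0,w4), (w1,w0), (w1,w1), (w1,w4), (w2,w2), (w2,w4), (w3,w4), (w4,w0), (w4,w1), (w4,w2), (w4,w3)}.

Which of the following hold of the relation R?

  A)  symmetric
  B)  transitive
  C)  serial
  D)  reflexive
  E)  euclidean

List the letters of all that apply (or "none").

A, C

(A) symmetric: every R-edge is matched by its reverse.
(B) not transitive: w0 R w1 and w1 R w0 but not w0 R w0.
(C) serial: every world has an R-successor.
(D) not reflexive: not w0 R w0.
(E) not euclidean: w4 R w0 and w4 R w2 but not w0 R w2.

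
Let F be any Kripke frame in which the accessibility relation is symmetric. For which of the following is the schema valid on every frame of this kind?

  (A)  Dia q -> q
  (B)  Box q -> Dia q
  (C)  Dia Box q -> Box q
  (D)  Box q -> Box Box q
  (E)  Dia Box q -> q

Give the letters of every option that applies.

(A) Dia q -> q (the converse of T) corresponds to R being a subset of the identity. Such an R need not be a subset of the identity, so not valid.
(B) Box q -> Dia q is axiom D, which corresponds to seriality. Such an R need not be serial — not valid.
(C) Dia Box q -> Box q is the dual of axiom 5; it is valid on a frame exactly when R is euclidean. Such an R need not be euclidean, so not valid.
(D) axiom 4: valid iff R is transitive. Such an R need not be transitive — not valid.
(E) Dia Box q -> q (the dual of axiom B) characterises the symmetric frames. Every such R is symmetric — valid.

E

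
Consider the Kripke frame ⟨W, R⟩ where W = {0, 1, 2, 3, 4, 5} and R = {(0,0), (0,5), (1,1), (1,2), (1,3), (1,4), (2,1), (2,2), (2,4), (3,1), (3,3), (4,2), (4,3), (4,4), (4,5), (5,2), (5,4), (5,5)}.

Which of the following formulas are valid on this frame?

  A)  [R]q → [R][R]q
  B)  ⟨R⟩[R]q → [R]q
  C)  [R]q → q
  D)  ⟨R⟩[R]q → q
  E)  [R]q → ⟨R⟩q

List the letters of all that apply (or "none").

C, E

R is reflexive: each world relates to itself.
R is not symmetric: 0 R 5 but not 5 R 0.
R is not transitive: 0 R 5 and 5 R 2 but not 0 R 2.
R is not euclidean: 0 R 5 and 0 R 0 but not 5 R 0.
R is serial: every world has an R-successor.
(A) axiom 4: valid iff R is transitive. R is not transitive — not valid.
(B) ⟨R⟩[R]q → [R]q is the dual of axiom 5; it is valid on a frame exactly when R is euclidean. R is not euclidean, so not valid.
(C) axiom T: valid iff R is reflexive. R is reflexive — valid.
(D) the dual of axiom B: valid iff R is symmetric. R is not symmetric — not valid.
(E) axiom D: valid iff R is serial. R is serial — valid.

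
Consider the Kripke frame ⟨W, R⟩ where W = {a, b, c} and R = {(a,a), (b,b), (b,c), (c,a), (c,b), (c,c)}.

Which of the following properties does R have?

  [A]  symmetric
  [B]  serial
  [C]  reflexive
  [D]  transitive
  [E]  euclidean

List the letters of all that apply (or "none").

(A) not symmetric: c R a but not a R c.
(B) serial: every world has an R-successor.
(C) reflexive: each world relates to itself.
(D) not transitive: b R c and c R a but not b R a.
(E) not euclidean: c R a and c R b but not a R b.

B, C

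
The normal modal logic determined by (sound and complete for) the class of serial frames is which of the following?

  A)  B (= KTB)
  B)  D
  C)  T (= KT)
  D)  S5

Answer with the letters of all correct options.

(A) B (= KTB) is determined by the class of reflexive and symmetric frames.
(B) D is determined by exactly this class.
(C) T (= KT) is determined by the class of reflexive frames.
(D) S5 is determined by the class of reflexive, symmetric, and transitive frames.

B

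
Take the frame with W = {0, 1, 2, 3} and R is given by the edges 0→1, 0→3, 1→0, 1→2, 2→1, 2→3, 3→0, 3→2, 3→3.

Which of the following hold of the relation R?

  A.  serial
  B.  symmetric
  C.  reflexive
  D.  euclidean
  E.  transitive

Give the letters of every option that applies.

A, B

(A) serial: every world has an R-successor.
(B) symmetric: every R-edge is matched by its reverse.
(C) not reflexive: not 0 R 0.
(D) not euclidean: 0 R 1 and 0 R 3 but not 1 R 3.
(E) not transitive: 0 R 1 and 1 R 0 but not 0 R 0.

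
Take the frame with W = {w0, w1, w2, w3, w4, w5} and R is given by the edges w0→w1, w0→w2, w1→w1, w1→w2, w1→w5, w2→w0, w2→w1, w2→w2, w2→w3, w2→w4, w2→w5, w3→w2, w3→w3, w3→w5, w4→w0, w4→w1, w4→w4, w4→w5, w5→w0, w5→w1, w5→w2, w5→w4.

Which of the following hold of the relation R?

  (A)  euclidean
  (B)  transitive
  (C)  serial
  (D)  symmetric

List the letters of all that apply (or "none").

C

(A) not euclidean: w2 R w0 and w2 R w3 but not w0 R w3.
(B) not transitive: w0 R w1 and w1 R w5 but not w0 R w5.
(C) serial: every world has an R-successor.
(D) not symmetric: w0 R w1 but not w1 R w0.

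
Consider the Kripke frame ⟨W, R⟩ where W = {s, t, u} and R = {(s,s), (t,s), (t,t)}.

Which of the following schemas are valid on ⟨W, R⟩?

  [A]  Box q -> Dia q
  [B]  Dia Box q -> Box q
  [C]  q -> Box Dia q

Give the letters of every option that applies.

R is not symmetric: t R s but not s R t.
R is not euclidean: t R s and t R t but not s R t.
R is not serial: u has no R-successor.
(A) Box q -> Dia q (axiom D) characterises the serial frames. R is not serial — not valid.
(B) the dual of axiom 5: valid iff R is euclidean. R is not euclidean — not valid.
(C) q -> Box Dia q (axiom B) characterises the symmetric frames. R is not symmetric — not valid.

none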